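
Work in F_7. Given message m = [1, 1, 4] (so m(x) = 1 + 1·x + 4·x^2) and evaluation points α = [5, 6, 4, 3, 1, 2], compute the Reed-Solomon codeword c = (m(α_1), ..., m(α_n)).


c = [1, 4, 6, 5, 6, 5]

Message polynomial: m(x) = 1 + 1·x + 4·x^2 (mod 7).
For each evaluation point α_i, compute m(α_i) mod 7:
  α_1 = 5: Horner steps 4 → 0 → 1, so m(5) = 1.
  α_2 = 6: Horner steps 4 → 4 → 4, so m(6) = 4.
  α_3 = 4: Horner steps 4 → 3 → 6, so m(4) = 6.
  α_4 = 3: Horner steps 4 → 6 → 5, so m(3) = 5.
  α_5 = 1: Horner steps 4 → 5 → 6, so m(1) = 6.
  α_6 = 2: Horner steps 4 → 2 → 5, so m(2) = 5.
Codeword c = [1, 4, 6, 5, 6, 5] ∈ F_7^6.


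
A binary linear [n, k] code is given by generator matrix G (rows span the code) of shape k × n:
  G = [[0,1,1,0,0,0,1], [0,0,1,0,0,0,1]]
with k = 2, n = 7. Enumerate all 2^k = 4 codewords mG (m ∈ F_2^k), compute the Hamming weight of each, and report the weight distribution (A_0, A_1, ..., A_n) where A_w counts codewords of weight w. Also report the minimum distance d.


Weight distribution: A_0 = 1, A_1 = 1, A_2 = 1, A_3 = 1. Minimum distance d = 1.

Enumerate all 2^2 = 4 messages m ∈ F_2^2.
For each, compute codeword c = mG in F_2^7, then tally its weight.
  m = 00 → c = 0000000, weight = 0.
  m = 10 → c = 0110001, weight = 3.
  m = 01 → c = 0010001, weight = 2.
  m = 11 → c = 0100000, weight = 1.
Tally weights:
  weight 0: 1 codewords.
  weight 1: 1 codewords.
  weight 2: 1 codewords.
  weight 3: 1 codewords.
Minimum distance d = smallest w > 0 with A_w > 0 = 1.
Sanity: Σ A_w = 4 = 2^2 = 4 ✓.


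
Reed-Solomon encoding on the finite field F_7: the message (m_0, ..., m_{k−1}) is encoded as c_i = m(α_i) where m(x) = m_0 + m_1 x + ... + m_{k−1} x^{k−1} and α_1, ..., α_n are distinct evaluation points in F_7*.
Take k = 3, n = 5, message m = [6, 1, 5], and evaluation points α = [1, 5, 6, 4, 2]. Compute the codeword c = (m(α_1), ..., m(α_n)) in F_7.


c = [5, 3, 3, 6, 0]

Message polynomial: m(x) = 6 + 1·x + 5·x^2 (mod 7).
For each evaluation point α_i, compute m(α_i) mod 7:
  α_1 = 1: Horner steps 5 → 6 → 5, so m(1) = 5.
  α_2 = 5: Horner steps 5 → 5 → 3, so m(5) = 3.
  α_3 = 6: Horner steps 5 → 3 → 3, so m(6) = 3.
  α_4 = 4: Horner steps 5 → 0 → 6, so m(4) = 6.
  α_5 = 2: Horner steps 5 → 4 → 0, so m(2) = 0.
Codeword c = [5, 3, 3, 6, 0] ∈ F_7^5.


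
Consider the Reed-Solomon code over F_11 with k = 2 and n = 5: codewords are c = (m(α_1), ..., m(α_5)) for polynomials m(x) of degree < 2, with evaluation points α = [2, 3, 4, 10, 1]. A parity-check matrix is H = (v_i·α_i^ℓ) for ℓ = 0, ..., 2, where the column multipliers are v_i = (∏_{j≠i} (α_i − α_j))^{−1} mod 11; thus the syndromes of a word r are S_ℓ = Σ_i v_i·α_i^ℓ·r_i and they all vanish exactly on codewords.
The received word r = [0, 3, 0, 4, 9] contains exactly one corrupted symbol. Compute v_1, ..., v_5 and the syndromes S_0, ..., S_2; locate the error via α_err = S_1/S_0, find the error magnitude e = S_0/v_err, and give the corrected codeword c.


S = (10, 9, 7), error at position 1, error magnitude e = 5, c = [6, 3, 0, 4, 9].

Step 1: column multipliers v_i = (∏_{j≠i}(α_i − α_j))^{−1} mod 11.
  i = 1 (α = 2): (2−3)(2−4)(2−10)(2−1) = (−1)·(−2)·(−8)·1 = −16 ≡ 6, so v_1 = 6^{−1} = 2 (mod 11).
  i = 2 (α = 3): (3−2)(3−4)(3−10)(3−1) = 1·(−1)·(−7)·2 = 14 ≡ 3, so v_2 = 3^{−1} = 4 (mod 11).
  i = 3 (α = 4): (4−2)(4−3)(4−10)(4−1) = 2·1·(−6)·3 = −36 ≡ 8, so v_3 = 8^{−1} = 7 (mod 11).
  i = 4 (α = 10): (10−2)(10−3)(10−4)(10−1) = 8·7·6·9 = 3024 ≡ 10, so v_4 = 10^{−1} = 10 (mod 11).
  i = 5 (α = 1): (1−2)(1−3)(1−4)(1−10) = (−1)·(−2)·(−3)·(−9) = 54 ≡ 10, so v_5 = 10^{−1} = 10 (mod 11).
  v = [2, 4, 7, 10, 10].
Step 2: syndromes of r = [0, 3, 0, 4, 9] (all sums mod 11).
  S_0 = Σ v_i r_i = 2·0 + 4·3 + 7·0 + 10·4 + 10·9 = 142 ≡ 10.
  S_1 = Σ v_i α_i r_i = 2·2·0 + 4·3·3 + 7·4·0 + 10·10·4 + 10·1·9 = 526 ≡ 9.
  α_i^2 mod 11 = [4, 9, 5, 1, 1].
  S_2 = Σ v_i α_i^2 r_i = 2·4·0 + 4·9·3 + 7·5·0 + 10·1·4 + 10·1·9 = 238 ≡ 7.
  S = (10, 9, 7) ≠ 0, so r is not a codeword (an error is present).
Step 3: locate the error. For a single error e at position i, S_ℓ = v_i·e·α_i^ℓ, so α_err = S_1/S_0.
  S_0^{−1} = 10^{−1} = 10 (mod 11), so α_err = 9·10 = 90 ≡ 2 = α_1. Error position i = 1.
  Consistency check: S_2/S_1 = 7·5 = 35 ≡ 2 = α_err ✓ (single-error assumption holds).
Step 4: error magnitude e = S_0/v_1 = S_0·∏_{j≠1}(α_1 − α_j) = 10·6 = 60 ≡ 5 (mod 11).
Step 5: correct position 1: c_1 = r_1 − e = 0 − 5 ≡ 6 (mod 11). Hence c = [6, 3, 0, 4, 9].
  Check: interpolating c through the α_i gives m(x) = 1 + 8·x (degree < 2) with m(α_i) = c_i for every i, so c is indeed a codeword.


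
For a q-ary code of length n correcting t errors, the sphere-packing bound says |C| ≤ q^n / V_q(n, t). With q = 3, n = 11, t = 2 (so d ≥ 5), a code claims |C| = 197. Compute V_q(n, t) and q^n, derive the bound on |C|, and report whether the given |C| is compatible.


V_q(n, t) = 243, q^n = 177147, Hamming bound = 729, |C| = 197 ≤ bound (satisfied).

Step 1: Compute V_q(n, t) = Σ_{j=0}^2 C(n, j) (q−1)^j.
  j = 0: C(11,0)·(2)^0 = 1·1 = 1.
  j = 1: C(11,1)·(2)^1 = 11·2 = 22.
  j = 2: C(11,2)·(2)^2 = 55·4 = 220.
  V_q(n, t) = 1 + 22 + 220 = 243.
Step 2: q^n = 3^11 = 177147.
Step 3: Hamming bound ⌊q^n / V_q(n,t)⌋ = ⌊177147/243⌋ = 729.
Step 4: Compare |C| = 197 to 729: satisfied.
The claimed |C| lies below the Hamming bound.


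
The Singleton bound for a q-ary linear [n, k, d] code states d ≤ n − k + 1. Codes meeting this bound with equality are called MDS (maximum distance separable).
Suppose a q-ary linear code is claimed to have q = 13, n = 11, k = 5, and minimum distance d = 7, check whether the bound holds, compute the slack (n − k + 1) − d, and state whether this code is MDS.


Singleton RHS = n − k + 1 = 7, slack = 0, bound satisfied, MDS.

Singleton bound: d ≤ n − k + 1.
Here n = 11, k = 5, so n − k + 1 = 7.
Given d = 7, check d ≤ 7: YES.
Slack = (n − k + 1) − d = 0.
The code is MDS (slack = 0).
Description: the claimed parameters are [11, 5, 7]_13; such a code would be MDS (meets Singleton bound).


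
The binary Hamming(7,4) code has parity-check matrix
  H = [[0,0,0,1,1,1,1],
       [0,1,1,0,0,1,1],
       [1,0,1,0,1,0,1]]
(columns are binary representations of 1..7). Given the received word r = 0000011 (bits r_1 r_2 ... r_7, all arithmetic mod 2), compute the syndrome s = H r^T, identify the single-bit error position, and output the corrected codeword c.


s = (0, 0, 1)^T, error position = 1, corrected codeword c = 1000011

Compute s = H r^T mod 2 one row at a time:
  s_1 = 0 + 0 + 1 + 1 = 2 ≡ 0 (mod 2).
  s_2 = 0 + 0 + 1 + 1 = 2 ≡ 0 (mod 2).
  s_3 = 0 + 0 + 0 + 1 = 1 ≡ 1 (mod 2).
s = (0, 0, 1)^T — this equals column 1 of H (binary 001), so error is at position 1.
Correct: flip bit 1 of r = 0000011 to get c = 1000011.


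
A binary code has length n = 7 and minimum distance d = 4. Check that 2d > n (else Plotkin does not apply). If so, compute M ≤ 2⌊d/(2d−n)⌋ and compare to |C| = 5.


Plotkin bound M ≤ 8; given |C| = 5 ≤ bound (satisfied).

Check applicability: 2d = 8, n = 7.
2d − n = 1 > 0, so Plotkin applies.
Compute d/(2d−n) = 4/1 ≈ 4.0000.
⌊d/(2d−n)⌋ = 4.
Plotkin bound: M ≤ 2·4 = 8.
Given |C| = 5, check: satisfied.
This |C| is below the Plotkin bound.


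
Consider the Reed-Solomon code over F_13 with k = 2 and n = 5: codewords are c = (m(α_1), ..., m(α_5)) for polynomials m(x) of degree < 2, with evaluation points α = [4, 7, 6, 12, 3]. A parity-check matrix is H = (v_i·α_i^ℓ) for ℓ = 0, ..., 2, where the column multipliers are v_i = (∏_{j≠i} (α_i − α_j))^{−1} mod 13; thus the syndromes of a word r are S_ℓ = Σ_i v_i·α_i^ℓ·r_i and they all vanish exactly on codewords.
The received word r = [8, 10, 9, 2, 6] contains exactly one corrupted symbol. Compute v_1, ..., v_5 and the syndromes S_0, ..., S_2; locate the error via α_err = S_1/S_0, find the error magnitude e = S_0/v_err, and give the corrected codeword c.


S = (10, 1, 4), error at position 1, error magnitude e = 1, c = [7, 10, 9, 2, 6].

Step 1: column multipliers v_i = (∏_{j≠i}(α_i − α_j))^{−1} mod 13.
  i = 1 (α = 4): (4−7)(4−6)(4−12)(4−3) = (−3)·(−2)·(−8)·1 = −48 ≡ 4, so v_1 = 4^{−1} = 10 (mod 13).
  i = 2 (α = 7): (7−4)(7−6)(7−12)(7−3) = 3·1·(−5)·4 = −60 ≡ 5, so v_2 = 5^{−1} = 8 (mod 13).
  i = 3 (α = 6): (6−4)(6−7)(6−12)(6−3) = 2·(−1)·(−6)·3 = 36 ≡ 10, so v_3 = 10^{−1} = 4 (mod 13).
  i = 4 (α = 12): (12−4)(12−7)(12−6)(12−3) = 8·5·6·9 = 2160 ≡ 2, so v_4 = 2^{−1} = 7 (mod 13).
  i = 5 (α = 3): (3−4)(3−7)(3−6)(3−12) = (−1)·(−4)·(−3)·(−9) = 108 ≡ 4, so v_5 = 4^{−1} = 10 (mod 13).
  v = [10, 8, 4, 7, 10].
Step 2: syndromes of r = [8, 10, 9, 2, 6] (all sums mod 13).
  S_0 = Σ v_i r_i = 10·8 + 8·10 + 4·9 + 7·2 + 10·6 = 270 ≡ 10.
  S_1 = Σ v_i α_i r_i = 10·4·8 + 8·7·10 + 4·6·9 + 7·12·2 + 10·3·6 = 1444 ≡ 1.
  α_i^2 mod 13 = [3, 10, 10, 1, 9].
  S_2 = Σ v_i α_i^2 r_i = 10·3·8 + 8·10·10 + 4·10·9 + 7·1·2 + 10·9·6 = 1954 ≡ 4.
  S = (10, 1, 4) ≠ 0, so r is not a codeword (an error is present).
Step 3: locate the error. For a single error e at position i, S_ℓ = v_i·e·α_i^ℓ, so α_err = S_1/S_0.
  S_0^{−1} = 10^{−1} = 4 (mod 13), so α_err = 1·4 = 4 ≡ 4 = α_1. Error position i = 1.
  Consistency check: S_2/S_1 = 4·1 = 4 ≡ 4 = α_err ✓ (single-error assumption holds).
Step 4: error magnitude e = S_0/v_1 = S_0·∏_{j≠1}(α_1 − α_j) = 10·4 = 40 ≡ 1 (mod 13).
Step 5: correct position 1: c_1 = r_1 − e = 8 − 1 ≡ 7 (mod 13). Hence c = [7, 10, 9, 2, 6].
  Check: interpolating c through the α_i gives m(x) = 3 + 1·x (degree < 2) with m(α_i) = c_i for every i, so c is indeed a codeword.


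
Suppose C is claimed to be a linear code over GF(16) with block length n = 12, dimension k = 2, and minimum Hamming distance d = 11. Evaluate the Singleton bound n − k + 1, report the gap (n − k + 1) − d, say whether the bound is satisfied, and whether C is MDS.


Singleton RHS = n − k + 1 = 11, slack = 0, bound satisfied, MDS.

Singleton bound: d ≤ n − k + 1.
Here n = 12, k = 2, so n − k + 1 = 11.
Given d = 11, check d ≤ 11: YES.
Slack = (n − k + 1) − d = 0.
The code is MDS (slack = 0).
Description: the claimed parameters are [12, 2, 11]_16; such a code would be MDS (meets Singleton bound).


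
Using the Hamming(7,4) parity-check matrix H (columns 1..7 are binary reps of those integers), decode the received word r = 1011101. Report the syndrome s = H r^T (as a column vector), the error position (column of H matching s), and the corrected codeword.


s = (1, 0, 0)^T, error position = 4, corrected codeword c = 1010101

Compute s = H r^T mod 2 one row at a time:
  s_1 = 1 + 1 + 0 + 1 = 3 ≡ 1 (mod 2).
  s_2 = 0 + 1 + 0 + 1 = 2 ≡ 0 (mod 2).
  s_3 = 1 + 1 + 1 + 1 = 4 ≡ 0 (mod 2).
s = (1, 0, 0)^T — this equals column 4 of H (binary 100), so error is at position 4.
Correct: flip bit 4 of r = 1011101 to get c = 1010101.


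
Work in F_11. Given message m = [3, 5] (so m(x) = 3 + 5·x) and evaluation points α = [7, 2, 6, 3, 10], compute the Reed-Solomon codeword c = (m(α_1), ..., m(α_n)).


c = [5, 2, 0, 7, 9]

Message polynomial: m(x) = 3 + 5·x (mod 11).
For each evaluation point α_i, compute m(α_i) mod 11:
  α_1 = 7: Horner steps 5 → 5, so m(7) = 5.
  α_2 = 2: Horner steps 5 → 2, so m(2) = 2.
  α_3 = 6: Horner steps 5 → 0, so m(6) = 0.
  α_4 = 3: Horner steps 5 → 7, so m(3) = 7.
  α_5 = 10: Horner steps 5 → 9, so m(10) = 9.
Codeword c = [5, 2, 0, 7, 9] ∈ F_11^5.


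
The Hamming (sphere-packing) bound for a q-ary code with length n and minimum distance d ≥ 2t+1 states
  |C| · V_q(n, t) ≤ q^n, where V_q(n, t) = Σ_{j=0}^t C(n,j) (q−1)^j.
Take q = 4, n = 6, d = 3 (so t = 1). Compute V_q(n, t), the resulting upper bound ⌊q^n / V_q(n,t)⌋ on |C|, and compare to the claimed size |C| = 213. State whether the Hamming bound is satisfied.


V_q(n, t) = 19, q^n = 4096, Hamming bound = 215, |C| = 213 ≤ bound (satisfied).

Step 1: Compute V_q(n, t) = Σ_{j=0}^1 C(n, j) (q−1)^j.
  j = 0: C(6,0)·(3)^0 = 1·1 = 1.
  j = 1: C(6,1)·(3)^1 = 6·3 = 18.
  V_q(n, t) = 1 + 18 = 19.
Step 2: q^n = 4^6 = 4096.
Step 3: Hamming bound ⌊q^n / V_q(n,t)⌋ = ⌊4096/19⌋ = 215.
Step 4: Compare |C| = 213 to 215: satisfied.
The claimed |C| lies below the Hamming bound.


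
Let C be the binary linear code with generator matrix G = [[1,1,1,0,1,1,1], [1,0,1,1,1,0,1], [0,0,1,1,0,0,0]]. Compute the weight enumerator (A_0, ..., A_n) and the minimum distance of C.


Weight distribution: A_0 = 1, A_2 = 1, A_3 = 3, A_5 = 1, A_6 = 2. Minimum distance d = 2.

Enumerate all 2^3 = 8 messages m ∈ F_2^3.
For each, compute codeword c = mG in F_2^7, then tally its weight.
  m = 000 → c = 0000000, weight = 0.
  m = 100 → c = 1110111, weight = 6.
  m = 010 → c = 1011101, weight = 5.
  m = 110 → c = 0101010, weight = 3.
  m = 001 → c = 0011000, weight = 2.
  m = 101 → c = 1101111, weight = 6.
  m = 011 → c = 1000101, weight = 3.
  m = 111 → c = 0110010, weight = 3.
Tally weights:
  weight 0: 1 codewords.
  weight 2: 1 codewords.
  weight 3: 3 codewords.
  weight 5: 1 codewords.
  weight 6: 2 codewords.
Minimum distance d = smallest w > 0 with A_w > 0 = 2.
Sanity: Σ A_w = 8 = 2^3 = 8 ✓.


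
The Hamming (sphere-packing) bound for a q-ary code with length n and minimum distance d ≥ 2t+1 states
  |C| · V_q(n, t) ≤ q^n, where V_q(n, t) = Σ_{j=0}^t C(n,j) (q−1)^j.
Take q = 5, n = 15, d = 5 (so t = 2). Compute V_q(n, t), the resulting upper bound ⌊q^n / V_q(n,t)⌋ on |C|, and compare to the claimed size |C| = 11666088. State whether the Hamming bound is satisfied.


V_q(n, t) = 1741, q^n = 30517578125, Hamming bound = 17528764, |C| = 11666088 ≤ bound (satisfied).

Step 1: Compute V_q(n, t) = Σ_{j=0}^2 C(n, j) (q−1)^j.
  j = 0: C(15,0)·(4)^0 = 1·1 = 1.
  j = 1: C(15,1)·(4)^1 = 15·4 = 60.
  j = 2: C(15,2)·(4)^2 = 105·16 = 1680.
  V_q(n, t) = 1 + 60 + 1680 = 1741.
Step 2: q^n = 5^15 = 30517578125.
Step 3: Hamming bound ⌊q^n / V_q(n,t)⌋ = ⌊30517578125/1741⌋ = 17528764.
Step 4: Compare |C| = 11666088 to 17528764: satisfied.
The claimed |C| lies below the Hamming bound.


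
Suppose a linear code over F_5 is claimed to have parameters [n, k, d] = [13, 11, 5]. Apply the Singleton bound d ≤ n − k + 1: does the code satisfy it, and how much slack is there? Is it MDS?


Singleton RHS = n − k + 1 = 3, slack = -2, bound violated (no such code; not MDS).

Singleton bound: d ≤ n − k + 1.
Here n = 13, k = 11, so n − k + 1 = 3.
Given d = 5, check d ≤ 3: NO.
Slack = (n − k + 1) − d = -2.
The slack is negative: d = 5 exceeds n − k + 1 = 3 by 2, so the Singleton bound is violated and no linear [13, 11, 5]_5 code can exist. In particular it is not MDS (MDS requires d = n − k + 1 exactly).
Description: the claimed parameters are [13, 11, 5]_5; such a code would be impossible (violates the Singleton bound).


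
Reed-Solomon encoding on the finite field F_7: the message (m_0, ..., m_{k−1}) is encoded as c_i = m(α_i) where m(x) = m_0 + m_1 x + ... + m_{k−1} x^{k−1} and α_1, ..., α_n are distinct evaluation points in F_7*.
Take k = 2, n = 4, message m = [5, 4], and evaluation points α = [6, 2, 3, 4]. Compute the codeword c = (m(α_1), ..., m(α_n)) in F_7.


c = [1, 6, 3, 0]

Message polynomial: m(x) = 5 + 4·x (mod 7).
For each evaluation point α_i, compute m(α_i) mod 7:
  α_1 = 6: Horner steps 4 → 1, so m(6) = 1.
  α_2 = 2: Horner steps 4 → 6, so m(2) = 6.
  α_3 = 3: Horner steps 4 → 3, so m(3) = 3.
  α_4 = 4: Horner steps 4 → 0, so m(4) = 0.
Codeword c = [1, 6, 3, 0] ∈ F_7^4.


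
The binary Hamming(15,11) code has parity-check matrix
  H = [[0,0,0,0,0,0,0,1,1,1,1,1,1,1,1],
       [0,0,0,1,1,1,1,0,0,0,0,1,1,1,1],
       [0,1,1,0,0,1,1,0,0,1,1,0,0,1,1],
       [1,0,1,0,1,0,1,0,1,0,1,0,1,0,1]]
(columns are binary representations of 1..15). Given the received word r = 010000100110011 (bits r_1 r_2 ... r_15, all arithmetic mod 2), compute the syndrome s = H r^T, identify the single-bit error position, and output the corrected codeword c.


s = (0, 1, 0, 1)^T, error position = 5, corrected codeword c = 010010100110011

Compute s = H r^T mod 2 one row at a time:
  s_1 = 0 + 0 + 1 + 1 + 0 + 0 + 1 + 1 = 4 ≡ 0 (mod 2).
  s_2 = 0 + 0 + 0 + 1 + 0 + 0 + 1 + 1 = 3 ≡ 1 (mod 2).
  s_3 = 1 + 0 + 0 + 1 + 1 + 1 + 1 + 1 = 6 ≡ 0 (mod 2).
  s_4 = 0 + 0 + 0 + 1 + 0 + 1 + 0 + 1 = 3 ≡ 1 (mod 2).
s = (0, 1, 0, 1)^T — this equals column 5 of H (binary 0101), so error is at position 5.
Correct: flip bit 5 of r = 010000100110011 to get c = 010010100110011.


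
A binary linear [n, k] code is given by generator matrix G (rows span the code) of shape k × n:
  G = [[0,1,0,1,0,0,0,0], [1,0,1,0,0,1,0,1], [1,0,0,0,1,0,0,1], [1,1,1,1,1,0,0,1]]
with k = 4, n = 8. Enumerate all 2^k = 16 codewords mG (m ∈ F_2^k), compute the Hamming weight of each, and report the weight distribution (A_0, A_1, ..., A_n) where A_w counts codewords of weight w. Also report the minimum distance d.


Weight distribution: A_0 = 1, A_1 = 1, A_2 = 2, A_3 = 4, A_4 = 3, A_5 = 3, A_6 = 2. Minimum distance d = 1.

Enumerate all 2^4 = 16 messages m ∈ F_2^4.
For each, compute codeword c = mG in F_2^8, then tally its weight.
  m = 0000 → c = 00000000, weight = 0.
  m = 1000 → c = 01010000, weight = 2.
  m = 0100 → c = 10100101, weight = 4.
  m = 1100 → c = 11110101, weight = 6.
  m = 0010 → c = 10001001, weight = 3.
  m = 1010 → c = 11011001, weight = 5.
  m = 0110 → c = 00101100, weight = 3.
  m = 1110 → c = 01111100, weight = 5.
  m = 0001 → c = 11111001, weight = 6.
  m = 1001 → c = 10101001, weight = 4.
  m = 0101 → c = 01011100, weight = 4.
  m = 1101 → c = 00001100, weight = 2.
  m = 0011 → c = 01110000, weight = 3.
  m = 1011 → c = 00100000, weight = 1.
  m = 0111 → c = 11010101, weight = 5.
  m = 1111 → c = 10000101, weight = 3.
Tally weights:
  weight 0: 1 codewords.
  weight 1: 1 codewords.
  weight 2: 2 codewords.
  weight 3: 4 codewords.
  weight 4: 3 codewords.
  weight 5: 3 codewords.
  weight 6: 2 codewords.
Minimum distance d = smallest w > 0 with A_w > 0 = 1.
Sanity: Σ A_w = 16 = 2^4 = 16 ✓.


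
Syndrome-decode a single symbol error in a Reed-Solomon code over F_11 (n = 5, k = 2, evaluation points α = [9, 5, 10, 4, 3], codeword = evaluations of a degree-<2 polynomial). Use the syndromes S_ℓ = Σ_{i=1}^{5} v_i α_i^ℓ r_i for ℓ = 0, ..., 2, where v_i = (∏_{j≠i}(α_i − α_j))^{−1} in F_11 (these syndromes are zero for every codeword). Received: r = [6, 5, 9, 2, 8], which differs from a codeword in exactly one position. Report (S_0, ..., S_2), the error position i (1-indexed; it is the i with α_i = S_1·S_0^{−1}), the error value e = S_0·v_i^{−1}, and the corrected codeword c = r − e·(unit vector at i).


S = (6, 7, 10), error at position 5, error magnitude e = 9, c = [6, 5, 9, 2, 10].

Step 1: column multipliers v_i = (∏_{j≠i}(α_i − α_j))^{−1} mod 11.
  i = 1 (α = 9): (9−5)(9−10)(9−4)(9−3) = 4·(−1)·5·6 = −120 ≡ 1, so v_1 = 1^{−1} = 1 (mod 11).
  i = 2 (α = 5): (5−9)(5−10)(5−4)(5−3) = (−4)·(−5)·1·2 = 40 ≡ 7, so v_2 = 7^{−1} = 8 (mod 11).
  i = 3 (α = 10): (10−9)(10−5)(10−4)(10−3) = 1·5·6·7 = 210 ≡ 1, so v_3 = 1^{−1} = 1 (mod 11).
  i = 4 (α = 4): (4−9)(4−5)(4−10)(4−3) = (−5)·(−1)·(−6)·1 = −30 ≡ 3, so v_4 = 3^{−1} = 4 (mod 11).
  i = 5 (α = 3): (3−9)(3−5)(3−10)(3−4) = (−6)·(−2)·(−7)·(−1) = 84 ≡ 7, so v_5 = 7^{−1} = 8 (mod 11).
  v = [1, 8, 1, 4, 8].
Step 2: syndromes of r = [6, 5, 9, 2, 8] (all sums mod 11).
  S_0 = Σ v_i r_i = 1·6 + 8·5 + 1·9 + 4·2 + 8·8 = 127 ≡ 6.
  S_1 = Σ v_i α_i r_i = 1·9·6 + 8·5·5 + 1·10·9 + 4·4·2 + 8·3·8 = 568 ≡ 7.
  α_i^2 mod 11 = [4, 3, 1, 5, 9].
  S_2 = Σ v_i α_i^2 r_i = 1·4·6 + 8·3·5 + 1·1·9 + 4·5·2 + 8·9·8 = 769 ≡ 10.
  S = (6, 7, 10) ≠ 0, so r is not a codeword (an error is present).
Step 3: locate the error. For a single error e at position i, S_ℓ = v_i·e·α_i^ℓ, so α_err = S_1/S_0.
  S_0^{−1} = 6^{−1} = 2 (mod 11), so α_err = 7·2 = 14 ≡ 3 = α_5. Error position i = 5.
  Consistency check: S_2/S_1 = 10·8 = 80 ≡ 3 = α_err ✓ (single-error assumption holds).
Step 4: error magnitude e = S_0/v_5 = S_0·∏_{j≠5}(α_5 − α_j) = 6·7 = 42 ≡ 9 (mod 11).
Step 5: correct position 5: c_5 = r_5 − e = 8 − 9 ≡ 10 (mod 11). Hence c = [6, 5, 9, 2, 10].
  Check: interpolating c through the α_i gives m(x) = 1 + 3·x (degree < 2) with m(α_i) = c_i for every i, so c is indeed a codeword.


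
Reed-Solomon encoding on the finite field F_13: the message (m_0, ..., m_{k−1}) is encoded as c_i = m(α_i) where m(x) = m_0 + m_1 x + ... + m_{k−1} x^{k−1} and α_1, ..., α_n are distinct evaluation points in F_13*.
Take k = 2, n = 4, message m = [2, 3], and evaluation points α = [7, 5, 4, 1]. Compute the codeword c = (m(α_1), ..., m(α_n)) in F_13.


c = [10, 4, 1, 5]

Message polynomial: m(x) = 2 + 3·x (mod 13).
For each evaluation point α_i, compute m(α_i) mod 13:
  α_1 = 7: Horner steps 3 → 10, so m(7) = 10.
  α_2 = 5: Horner steps 3 → 4, so m(5) = 4.
  α_3 = 4: Horner steps 3 → 1, so m(4) = 1.
  α_4 = 1: Horner steps 3 → 5, so m(1) = 5.
Codeword c = [10, 4, 1, 5] ∈ F_13^4.


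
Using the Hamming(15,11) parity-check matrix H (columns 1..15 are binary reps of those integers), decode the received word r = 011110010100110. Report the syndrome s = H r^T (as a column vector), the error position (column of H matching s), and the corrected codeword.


s = (0, 0, 0, 1)^T, error position = 1, corrected codeword c = 111110010100110

Compute s = H r^T mod 2 one row at a time:
  s_1 = 1 + 0 + 1 + 0 + 0 + 1 + 1 + 0 = 4 ≡ 0 (mod 2).
  s_2 = 1 + 1 + 0 + 0 + 0 + 1 + 1 + 0 = 4 ≡ 0 (mod 2).
  s_3 = 1 + 1 + 0 + 0 + 1 + 0 + 1 + 0 = 4 ≡ 0 (mod 2).
  s_4 = 0 + 1 + 1 + 0 + 0 + 0 + 1 + 0 = 3 ≡ 1 (mod 2).
s = (0, 0, 0, 1)^T — this equals column 1 of H (binary 0001), so error is at position 1.
Correct: flip bit 1 of r = 011110010100110 to get c = 111110010100110.


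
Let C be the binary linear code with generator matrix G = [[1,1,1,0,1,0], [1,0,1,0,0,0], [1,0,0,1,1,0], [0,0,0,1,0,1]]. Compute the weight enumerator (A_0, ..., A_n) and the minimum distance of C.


Weight distribution: A_0 = 1, A_2 = 3, A_3 = 8, A_4 = 3, A_6 = 1. Minimum distance d = 2.

Enumerate all 2^4 = 16 messages m ∈ F_2^4.
For each, compute codeword c = mG in F_2^6, then tally its weight.
  m = 0000 → c = 000000, weight = 0.
  m = 1000 → c = 111010, weight = 4.
  m = 0100 → c = 101000, weight = 2.
  m = 1100 → c = 010010, weight = 2.
  m = 0010 → c = 100110, weight = 3.
  m = 1010 → c = 011100, weight = 3.
  m = 0110 → c = 001110, weight = 3.
  m = 1110 → c = 110100, weight = 3.
  m = 0001 → c = 000101, weight = 2.
  m = 1001 → c = 111111, weight = 6.
  m = 0101 → c = 101101, weight = 4.
  m = 1101 → c = 010111, weight = 4.
  m = 0011 → c = 100011, weight = 3.
  m = 1011 → c = 011001, weight = 3.
  m = 0111 → c = 001011, weight = 3.
  m = 1111 → c = 110001, weight = 3.
Tally weights:
  weight 0: 1 codewords.
  weight 2: 3 codewords.
  weight 3: 8 codewords.
  weight 4: 3 codewords.
  weight 6: 1 codewords.
Minimum distance d = smallest w > 0 with A_w > 0 = 2.
Sanity: Σ A_w = 16 = 2^4 = 16 ✓.


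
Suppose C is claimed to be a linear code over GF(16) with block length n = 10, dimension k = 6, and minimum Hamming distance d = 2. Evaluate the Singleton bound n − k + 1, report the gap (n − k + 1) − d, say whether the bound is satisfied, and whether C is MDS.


Singleton RHS = n − k + 1 = 5, slack = 3, bound satisfied, not MDS.

Singleton bound: d ≤ n − k + 1.
Here n = 10, k = 6, so n − k + 1 = 5.
Given d = 2, check d ≤ 5: YES.
Slack = (n − k + 1) − d = 3.
The code is NOT MDS (slack = 3 > 0).
Description: the claimed parameters are [10, 6, 2]_16; such a code would be non-MDS.


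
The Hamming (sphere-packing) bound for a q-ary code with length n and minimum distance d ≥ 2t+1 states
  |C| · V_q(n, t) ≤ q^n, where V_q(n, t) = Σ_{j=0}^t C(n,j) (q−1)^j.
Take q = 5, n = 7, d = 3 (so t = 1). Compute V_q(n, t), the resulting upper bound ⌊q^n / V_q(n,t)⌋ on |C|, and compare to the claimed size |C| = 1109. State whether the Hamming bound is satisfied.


V_q(n, t) = 29, q^n = 78125, Hamming bound = 2693, |C| = 1109 ≤ bound (satisfied).

Step 1: Compute V_q(n, t) = Σ_{j=0}^1 C(n, j) (q−1)^j.
  j = 0: C(7,0)·(4)^0 = 1·1 = 1.
  j = 1: C(7,1)·(4)^1 = 7·4 = 28.
  V_q(n, t) = 1 + 28 = 29.
Step 2: q^n = 5^7 = 78125.
Step 3: Hamming bound ⌊q^n / V_q(n,t)⌋ = ⌊78125/29⌋ = 2693.
Step 4: Compare |C| = 1109 to 2693: satisfied.
The claimed |C| lies below the Hamming bound.


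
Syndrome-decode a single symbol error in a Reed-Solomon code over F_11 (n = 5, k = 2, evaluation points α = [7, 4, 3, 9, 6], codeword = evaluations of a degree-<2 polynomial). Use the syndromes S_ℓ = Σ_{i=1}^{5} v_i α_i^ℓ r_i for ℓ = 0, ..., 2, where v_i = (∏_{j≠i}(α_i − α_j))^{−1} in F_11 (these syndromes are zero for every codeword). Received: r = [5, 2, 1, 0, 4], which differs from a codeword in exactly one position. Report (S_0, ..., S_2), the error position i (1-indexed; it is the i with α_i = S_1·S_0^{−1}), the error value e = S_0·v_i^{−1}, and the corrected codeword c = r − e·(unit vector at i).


S = (1, 9, 4), error at position 4, error magnitude e = 4, c = [5, 2, 1, 7, 4].

Step 1: column multipliers v_i = (∏_{j≠i}(α_i − α_j))^{−1} mod 11.
  i = 1 (α = 7): (7−4)(7−3)(7−9)(7−6) = 3·4·(−2)·1 = −24 ≡ 9, so v_1 = 9^{−1} = 5 (mod 11).
  i = 2 (α = 4): (4−7)(4−3)(4−9)(4−6) = (−3)·1·(−5)·(−2) = −30 ≡ 3, so v_2 = 3^{−1} = 4 (mod 11).
  i = 3 (α = 3): (3−7)(3−4)(3−9)(3−6) = (−4)·(−1)·(−6)·(−3) = 72 ≡ 6, so v_3 = 6^{−1} = 2 (mod 11).
  i = 4 (α = 9): (9−7)(9−4)(9−3)(9−6) = 2·5·6·3 = 180 ≡ 4, so v_4 = 4^{−1} = 3 (mod 11).
  i = 5 (α = 6): (6−7)(6−4)(6−3)(6−9) = (−1)·2·3·(−3) = 18 ≡ 7, so v_5 = 7^{−1} = 8 (mod 11).
  v = [5, 4, 2, 3, 8].
Step 2: syndromes of r = [5, 2, 1, 0, 4] (all sums mod 11).
  S_0 = Σ v_i r_i = 5·5 + 4·2 + 2·1 + 3·0 + 8·4 = 67 ≡ 1.
  S_1 = Σ v_i α_i r_i = 5·7·5 + 4·4·2 + 2·3·1 + 3·9·0 + 8·6·4 = 405 ≡ 9.
  α_i^2 mod 11 = [5, 5, 9, 4, 3].
  S_2 = Σ v_i α_i^2 r_i = 5·5·5 + 4·5·2 + 2·9·1 + 3·4·0 + 8·3·4 = 279 ≡ 4.
  S = (1, 9, 4) ≠ 0, so r is not a codeword (an error is present).
Step 3: locate the error. For a single error e at position i, S_ℓ = v_i·e·α_i^ℓ, so α_err = S_1/S_0.
  S_0^{−1} = 1^{−1} = 1 (mod 11), so α_err = 9·1 = 9 ≡ 9 = α_4. Error position i = 4.
  Consistency check: S_2/S_1 = 4·5 = 20 ≡ 9 = α_err ✓ (single-error assumption holds).
Step 4: error magnitude e = S_0/v_4 = S_0·∏_{j≠4}(α_4 − α_j) = 1·4 = 4 ≡ 4 (mod 11).
Step 5: correct position 4: c_4 = r_4 − e = 0 − 4 ≡ 7 (mod 11). Hence c = [5, 2, 1, 7, 4].
  Check: interpolating c through the α_i gives m(x) = 9 + 1·x (degree < 2) with m(α_i) = c_i for every i, so c is indeed a codeword.


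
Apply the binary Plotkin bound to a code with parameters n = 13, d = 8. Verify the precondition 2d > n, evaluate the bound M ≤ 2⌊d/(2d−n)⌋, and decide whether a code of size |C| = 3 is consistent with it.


Plotkin bound M ≤ 4; given |C| = 3 ≤ bound (satisfied).

Check applicability: 2d = 16, n = 13.
2d − n = 3 > 0, so Plotkin applies.
Compute d/(2d−n) = 8/3 ≈ 2.6667.
⌊d/(2d−n)⌋ = 2.
Plotkin bound: M ≤ 2·2 = 4.
Given |C| = 3, check: satisfied.
This |C| is below the Plotkin bound.


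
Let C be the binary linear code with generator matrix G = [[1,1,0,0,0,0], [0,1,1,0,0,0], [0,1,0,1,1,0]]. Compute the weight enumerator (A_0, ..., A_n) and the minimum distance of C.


Weight distribution: A_0 = 1, A_2 = 3, A_3 = 3, A_5 = 1. Minimum distance d = 2.

Enumerate all 2^3 = 8 messages m ∈ F_2^3.
For each, compute codeword c = mG in F_2^6, then tally its weight.
  m = 000 → c = 000000, weight = 0.
  m = 100 → c = 110000, weight = 2.
  m = 010 → c = 011000, weight = 2.
  m = 110 → c = 101000, weight = 2.
  m = 001 → c = 010110, weight = 3.
  m = 101 → c = 100110, weight = 3.
  m = 011 → c = 001110, weight = 3.
  m = 111 → c = 111110, weight = 5.
Tally weights:
  weight 0: 1 codewords.
  weight 2: 3 codewords.
  weight 3: 3 codewords.
  weight 5: 1 codewords.
Minimum distance d = smallest w > 0 with A_w > 0 = 2.
Sanity: Σ A_w = 8 = 2^3 = 8 ✓.


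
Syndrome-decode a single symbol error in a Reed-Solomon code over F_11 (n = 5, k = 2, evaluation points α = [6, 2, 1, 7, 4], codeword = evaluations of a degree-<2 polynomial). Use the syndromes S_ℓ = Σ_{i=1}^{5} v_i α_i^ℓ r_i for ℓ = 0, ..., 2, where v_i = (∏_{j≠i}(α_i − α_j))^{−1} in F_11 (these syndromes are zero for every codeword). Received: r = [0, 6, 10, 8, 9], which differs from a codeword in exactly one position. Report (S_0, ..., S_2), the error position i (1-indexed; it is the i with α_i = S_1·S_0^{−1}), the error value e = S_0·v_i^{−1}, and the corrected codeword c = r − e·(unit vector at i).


S = (8, 4, 2), error at position 1, error magnitude e = 10, c = [1, 6, 10, 8, 9].

Step 1: column multipliers v_i = (∏_{j≠i}(α_i − α_j))^{−1} mod 11.
  i = 1 (α = 6): (6−2)(6−1)(6−7)(6−4) = 4·5·(−1)·2 = −40 ≡ 4, so v_1 = 4^{−1} = 3 (mod 11).
  i = 2 (α = 2): (2−6)(2−1)(2−7)(2−4) = (−4)·1·(−5)·(−2) = −40 ≡ 4, so v_2 = 4^{−1} = 3 (mod 11).
  i = 3 (α = 1): (1−6)(1−2)(1−7)(1−4) = (−5)·(−1)·(−6)·(−3) = 90 ≡ 2, so v_3 = 2^{−1} = 6 (mod 11).
  i = 4 (α = 7): (7−6)(7−2)(7−1)(7−4) = 1·5·6·3 = 90 ≡ 2, so v_4 = 2^{−1} = 6 (mod 11).
  i = 5 (α = 4): (4−6)(4−2)(4−1)(4−7) = (−2)·2·3·(−3) = 36 ≡ 3, so v_5 = 3^{−1} = 4 (mod 11).
  v = [3, 3, 6, 6, 4].
Step 2: syndromes of r = [0, 6, 10, 8, 9] (all sums mod 11).
  S_0 = Σ v_i r_i = 3·0 + 3·6 + 6·10 + 6·8 + 4·9 = 162 ≡ 8.
  S_1 = Σ v_i α_i r_i = 3·6·0 + 3·2·6 + 6·1·10 + 6·7·8 + 4·4·9 = 576 ≡ 4.
  α_i^2 mod 11 = [3, 4, 1, 5, 5].
  S_2 = Σ v_i α_i^2 r_i = 3·3·0 + 3·4·6 + 6·1·10 + 6·5·8 + 4·5·9 = 552 ≡ 2.
  S = (8, 4, 2) ≠ 0, so r is not a codeword (an error is present).
Step 3: locate the error. For a single error e at position i, S_ℓ = v_i·e·α_i^ℓ, so α_err = S_1/S_0.
  S_0^{−1} = 8^{−1} = 7 (mod 11), so α_err = 4·7 = 28 ≡ 6 = α_1. Error position i = 1.
  Consistency check: S_2/S_1 = 2·3 = 6 ≡ 6 = α_err ✓ (single-error assumption holds).
Step 4: error magnitude e = S_0/v_1 = S_0·∏_{j≠1}(α_1 − α_j) = 8·4 = 32 ≡ 10 (mod 11).
Step 5: correct position 1: c_1 = r_1 − e = 0 − 10 ≡ 1 (mod 11). Hence c = [1, 6, 10, 8, 9].
  Check: interpolating c through the α_i gives m(x) = 3 + 7·x (degree < 2) with m(α_i) = c_i for every i, so c is indeed a codeword.


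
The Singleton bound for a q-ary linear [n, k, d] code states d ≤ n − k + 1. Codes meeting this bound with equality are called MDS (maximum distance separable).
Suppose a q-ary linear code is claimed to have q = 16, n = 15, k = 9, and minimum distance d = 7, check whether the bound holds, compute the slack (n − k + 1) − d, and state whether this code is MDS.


Singleton RHS = n − k + 1 = 7, slack = 0, bound satisfied, MDS.

Singleton bound: d ≤ n − k + 1.
Here n = 15, k = 9, so n − k + 1 = 7.
Given d = 7, check d ≤ 7: YES.
Slack = (n − k + 1) − d = 0.
The code is MDS (slack = 0).
Description: the claimed parameters are [15, 9, 7]_16; such a code would be MDS (meets Singleton bound).


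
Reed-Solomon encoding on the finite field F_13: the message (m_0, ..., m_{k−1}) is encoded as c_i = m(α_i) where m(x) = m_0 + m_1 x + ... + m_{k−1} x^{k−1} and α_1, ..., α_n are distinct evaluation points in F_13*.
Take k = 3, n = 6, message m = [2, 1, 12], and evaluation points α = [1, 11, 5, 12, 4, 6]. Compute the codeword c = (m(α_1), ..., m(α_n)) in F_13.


c = [2, 9, 8, 0, 3, 11]

Message polynomial: m(x) = 2 + 1·x + 12·x^2 (mod 13).
For each evaluation point α_i, compute m(α_i) mod 13:
  α_1 = 1: Horner steps 12 → 0 → 2, so m(1) = 2.
  α_2 = 11: Horner steps 12 → 3 → 9, so m(11) = 9.
  α_3 = 5: Horner steps 12 → 9 → 8, so m(5) = 8.
  α_4 = 12: Horner steps 12 → 2 → 0, so m(12) = 0.
  α_5 = 4: Horner steps 12 → 10 → 3, so m(4) = 3.
  α_6 = 6: Horner steps 12 → 8 → 11, so m(6) = 11.
Codeword c = [2, 9, 8, 0, 3, 11] ∈ F_13^6.


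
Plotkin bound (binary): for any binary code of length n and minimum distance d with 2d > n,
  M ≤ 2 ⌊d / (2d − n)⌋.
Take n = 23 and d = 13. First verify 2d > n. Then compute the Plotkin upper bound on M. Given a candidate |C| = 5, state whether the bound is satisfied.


Plotkin bound M ≤ 8; given |C| = 5 ≤ bound (satisfied).

Check applicability: 2d = 26, n = 23.
2d − n = 3 > 0, so Plotkin applies.
Compute d/(2d−n) = 13/3 ≈ 4.3333.
⌊d/(2d−n)⌋ = 4.
Plotkin bound: M ≤ 2·4 = 8.
Given |C| = 5, check: satisfied.
This |C| is below the Plotkin bound.


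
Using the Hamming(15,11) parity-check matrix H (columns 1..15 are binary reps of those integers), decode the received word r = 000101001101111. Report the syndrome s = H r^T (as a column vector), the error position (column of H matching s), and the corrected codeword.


s = (0, 0, 0, 1)^T, error position = 1, corrected codeword c = 100101001101111

Compute s = H r^T mod 2 one row at a time:
  s_1 = 0 + 1 + 1 + 0 + 1 + 1 + 1 + 1 = 6 ≡ 0 (mod 2).
  s_2 = 1 + 0 + 1 + 0 + 1 + 1 + 1 + 1 = 6 ≡ 0 (mod 2).
  s_3 = 0 + 0 + 1 + 0 + 1 + 0 + 1 + 1 = 4 ≡ 0 (mod 2).
  s_4 = 0 + 0 + 0 + 0 + 1 + 0 + 1 + 1 = 3 ≡ 1 (mod 2).
s = (0, 0, 0, 1)^T — this equals column 1 of H (binary 0001), so error is at position 1.
Correct: flip bit 1 of r = 000101001101111 to get c = 100101001101111.


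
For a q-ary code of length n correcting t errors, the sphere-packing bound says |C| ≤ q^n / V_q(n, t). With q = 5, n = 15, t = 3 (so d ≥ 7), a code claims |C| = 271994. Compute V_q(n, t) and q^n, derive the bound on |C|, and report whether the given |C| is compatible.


V_q(n, t) = 30861, q^n = 30517578125, Hamming bound = 988871, |C| = 271994 ≤ bound (satisfied).

Step 1: Compute V_q(n, t) = Σ_{j=0}^3 C(n, j) (q−1)^j.
  j = 0: C(15,0)·(4)^0 = 1·1 = 1.
  j = 1: C(15,1)·(4)^1 = 15·4 = 60.
  j = 2: C(15,2)·(4)^2 = 105·16 = 1680.
  j = 3: C(15,3)·(4)^3 = 455·64 = 29120.
  V_q(n, t) = 1 + 60 + 1680 + 29120 = 30861.
Step 2: q^n = 5^15 = 30517578125.
Step 3: Hamming bound ⌊q^n / V_q(n,t)⌋ = ⌊30517578125/30861⌋ = 988871.
Step 4: Compare |C| = 271994 to 988871: satisfied.
The claimed |C| lies below the Hamming bound.


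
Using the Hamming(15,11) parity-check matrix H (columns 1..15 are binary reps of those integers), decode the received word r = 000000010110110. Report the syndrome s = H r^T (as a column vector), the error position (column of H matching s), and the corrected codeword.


s = (1, 0, 1, 0)^T, error position = 10, corrected codeword c = 000000010010110

Compute s = H r^T mod 2 one row at a time:
  s_1 = 1 + 0 + 1 + 1 + 0 + 1 + 1 + 0 = 5 ≡ 1 (mod 2).
  s_2 = 0 + 0 + 0 + 0 + 0 + 1 + 1 + 0 = 2 ≡ 0 (mod 2).
  s_3 = 0 + 0 + 0 + 0 + 1 + 1 + 1 + 0 = 3 ≡ 1 (mod 2).
  s_4 = 0 + 0 + 0 + 0 + 0 + 1 + 1 + 0 = 2 ≡ 0 (mod 2).
s = (1, 0, 1, 0)^T — this equals column 10 of H (binary 1010), so error is at position 10.
Correct: flip bit 10 of r = 000000010110110 to get c = 000000010010110.


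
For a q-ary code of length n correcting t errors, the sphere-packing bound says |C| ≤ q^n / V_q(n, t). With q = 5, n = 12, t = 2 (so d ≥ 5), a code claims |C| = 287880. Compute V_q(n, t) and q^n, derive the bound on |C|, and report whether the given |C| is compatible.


V_q(n, t) = 1105, q^n = 244140625, Hamming bound = 220941, |C| = 287880 > bound (violated).

Step 1: Compute V_q(n, t) = Σ_{j=0}^2 C(n, j) (q−1)^j.
  j = 0: C(12,0)·(4)^0 = 1·1 = 1.
  j = 1: C(12,1)·(4)^1 = 12·4 = 48.
  j = 2: C(12,2)·(4)^2 = 66·16 = 1056.
  V_q(n, t) = 1 + 48 + 1056 = 1105.
Step 2: q^n = 5^12 = 244140625.
Step 3: Hamming bound ⌊q^n / V_q(n,t)⌋ = ⌊244140625/1105⌋ = 220941.
Step 4: Compare |C| = 287880 to 220941: violated.
The claimed |C| lies above the Hamming bound, so no 5-ary code of length 12 with d ≥ 5 can have 287880 codewords.


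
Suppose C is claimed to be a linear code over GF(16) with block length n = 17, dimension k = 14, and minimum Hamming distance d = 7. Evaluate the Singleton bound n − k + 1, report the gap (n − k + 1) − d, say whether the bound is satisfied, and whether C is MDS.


Singleton RHS = n − k + 1 = 4, slack = -3, bound violated (no such code; not MDS).

Singleton bound: d ≤ n − k + 1.
Here n = 17, k = 14, so n − k + 1 = 4.
Given d = 7, check d ≤ 4: NO.
Slack = (n − k + 1) − d = -3.
The slack is negative: d = 7 exceeds n − k + 1 = 4 by 3, so the Singleton bound is violated and no linear [17, 14, 7]_16 code can exist. In particular it is not MDS (MDS requires d = n − k + 1 exactly).
Description: the claimed parameters are [17, 14, 7]_16; such a code would be impossible (violates the Singleton bound).


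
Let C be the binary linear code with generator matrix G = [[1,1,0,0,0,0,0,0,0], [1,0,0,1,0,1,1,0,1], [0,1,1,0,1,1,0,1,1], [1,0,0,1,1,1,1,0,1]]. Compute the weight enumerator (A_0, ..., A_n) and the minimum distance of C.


Weight distribution: A_0 = 1, A_1 = 1, A_2 = 1, A_3 = 1, A_4 = 1, A_5 = 5, A_6 = 5, A_7 = 1. Minimum distance d = 1.

Enumerate all 2^4 = 16 messages m ∈ F_2^4.
For each, compute codeword c = mG in F_2^9, then tally its weight.
  m = 0000 → c = 000000000, weight = 0.
  m = 1000 → c = 110000000, weight = 2.
  m = 0100 → c = 100101101, weight = 5.
  m = 1100 → c = 010101101, weight = 5.
  m = 0010 → c = 011011011, weight = 6.
  m = 1010 → c = 101011011, weight = 6.
  m = 0110 → c = 111110110, weight = 7.
  m = 1110 → c = 001110110, weight = 5.
  m = 0001 → c = 100111101, weight = 6.
  m = 1001 → c = 010111101, weight = 6.
  m = 0101 → c = 000010000, weight = 1.
  m = 1101 → c = 110010000, weight = 3.
  m = 0011 → c = 111100110, weight = 6.
  m = 1011 → c = 001100110, weight = 4.
  m = 0111 → c = 011001011, weight = 5.
  m = 1111 → c = 101001011, weight = 5.
Tally weights:
  weight 0: 1 codewords.
  weight 1: 1 codewords.
  weight 2: 1 codewords.
  weight 3: 1 codewords.
  weight 4: 1 codewords.
  weight 5: 5 codewords.
  weight 6: 5 codewords.
  weight 7: 1 codewords.
Minimum distance d = smallest w > 0 with A_w > 0 = 1.
Sanity: Σ A_w = 16 = 2^4 = 16 ✓.


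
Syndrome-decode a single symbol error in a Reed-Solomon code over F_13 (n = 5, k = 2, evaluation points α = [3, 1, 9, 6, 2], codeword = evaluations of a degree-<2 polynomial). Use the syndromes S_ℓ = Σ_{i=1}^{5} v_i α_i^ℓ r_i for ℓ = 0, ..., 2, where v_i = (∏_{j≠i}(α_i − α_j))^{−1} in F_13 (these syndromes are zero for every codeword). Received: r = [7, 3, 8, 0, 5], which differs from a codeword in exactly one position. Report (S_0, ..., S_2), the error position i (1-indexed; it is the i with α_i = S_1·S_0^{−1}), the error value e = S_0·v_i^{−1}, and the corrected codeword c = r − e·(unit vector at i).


S = (4, 10, 12), error at position 3, error magnitude e = 2, c = [7, 3, 6, 0, 5].

Step 1: column multipliers v_i = (∏_{j≠i}(α_i − α_j))^{−1} mod 13.
  i = 1 (α = 3): (3−1)(3−9)(3−6)(3−2) = 2·(−6)·(−3)·1 = 36 ≡ 10, so v_1 = 10^{−1} = 4 (mod 13).
  i = 2 (α = 1): (1−3)(1−9)(1−6)(1−2) = (−2)·(−8)·(−5)·(−1) = 80 ≡ 2, so v_2 = 2^{−1} = 7 (mod 13).
  i = 3 (α = 9): (9−3)(9−1)(9−6)(9−2) = 6·8·3·7 = 1008 ≡ 7, so v_3 = 7^{−1} = 2 (mod 13).
  i = 4 (α = 6): (6−3)(6−1)(6−9)(6−2) = 3·5·(−3)·4 = −180 ≡ 2, so v_4 = 2^{−1} = 7 (mod 13).
  i = 5 (α = 2): (2−3)(2−1)(2−9)(2−6) = (−1)·1·(−7)·(−4) = −28 ≡ 11, so v_5 = 11^{−1} = 6 (mod 13).
  v = [4, 7, 2, 7, 6].
Step 2: syndromes of r = [7, 3, 8, 0, 5] (all sums mod 13).
  S_0 = Σ v_i r_i = 4·7 + 7·3 + 2·8 + 7·0 + 6·5 = 95 ≡ 4.
  S_1 = Σ v_i α_i r_i = 4·3·7 + 7·1·3 + 2·9·8 + 7·6·0 + 6·2·5 = 309 ≡ 10.
  α_i^2 mod 13 = [9, 1, 3, 10, 4].
  S_2 = Σ v_i α_i^2 r_i = 4·9·7 + 7·1·3 + 2·3·8 + 7·10·0 + 6·4·5 = 441 ≡ 12.
  S = (4, 10, 12) ≠ 0, so r is not a codeword (an error is present).
Step 3: locate the error. For a single error e at position i, S_ℓ = v_i·e·α_i^ℓ, so α_err = S_1/S_0.
  S_0^{−1} = 4^{−1} = 10 (mod 13), so α_err = 10·10 = 100 ≡ 9 = α_3. Error position i = 3.
  Consistency check: S_2/S_1 = 12·4 = 48 ≡ 9 = α_err ✓ (single-error assumption holds).
Step 4: error magnitude e = S_0/v_3 = S_0·∏_{j≠3}(α_3 − α_j) = 4·7 = 28 ≡ 2 (mod 13).
Step 5: correct position 3: c_3 = r_3 − e = 8 − 2 ≡ 6 (mod 13). Hence c = [7, 3, 6, 0, 5].
  Check: interpolating c through the α_i gives m(x) = 1 + 2·x (degree < 2) with m(α_i) = c_i for every i, so c is indeed a codeword.
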